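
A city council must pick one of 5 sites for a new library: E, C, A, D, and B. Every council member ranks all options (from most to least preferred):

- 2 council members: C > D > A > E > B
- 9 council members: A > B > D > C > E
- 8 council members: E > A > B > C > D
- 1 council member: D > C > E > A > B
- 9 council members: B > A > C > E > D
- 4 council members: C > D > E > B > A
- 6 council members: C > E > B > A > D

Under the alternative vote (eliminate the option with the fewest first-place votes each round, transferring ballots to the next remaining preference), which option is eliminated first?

Round 1: E 8, C 12, A 9, D 1, B 9. Eliminate D.

D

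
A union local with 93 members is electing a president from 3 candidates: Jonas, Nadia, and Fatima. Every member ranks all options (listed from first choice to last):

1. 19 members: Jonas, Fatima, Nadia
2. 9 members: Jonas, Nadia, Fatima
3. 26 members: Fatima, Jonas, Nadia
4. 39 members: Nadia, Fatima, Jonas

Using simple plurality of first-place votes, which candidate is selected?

First-place votes: Jonas 28, Nadia 39, Fatima 26.
Nadia has the most first-place votes.

Nadia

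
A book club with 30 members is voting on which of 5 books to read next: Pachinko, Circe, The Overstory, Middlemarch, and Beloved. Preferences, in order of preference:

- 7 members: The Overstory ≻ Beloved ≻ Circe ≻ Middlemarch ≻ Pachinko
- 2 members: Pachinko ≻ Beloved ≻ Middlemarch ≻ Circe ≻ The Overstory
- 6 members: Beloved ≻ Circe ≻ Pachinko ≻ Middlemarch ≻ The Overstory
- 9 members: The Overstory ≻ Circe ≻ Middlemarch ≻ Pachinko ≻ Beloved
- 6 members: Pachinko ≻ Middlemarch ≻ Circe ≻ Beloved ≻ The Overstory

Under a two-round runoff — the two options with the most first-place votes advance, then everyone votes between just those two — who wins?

Round 1 first-place votes: Pachinko 8, Circe 0, The Overstory 16, Middlemarch 0, Beloved 6.
The Overstory and Pachinko advance.
Runoff: The Overstory is preferred to Pachinko by 16 voters; Pachinko by 14.
The Overstory wins the runoff.

The Overstory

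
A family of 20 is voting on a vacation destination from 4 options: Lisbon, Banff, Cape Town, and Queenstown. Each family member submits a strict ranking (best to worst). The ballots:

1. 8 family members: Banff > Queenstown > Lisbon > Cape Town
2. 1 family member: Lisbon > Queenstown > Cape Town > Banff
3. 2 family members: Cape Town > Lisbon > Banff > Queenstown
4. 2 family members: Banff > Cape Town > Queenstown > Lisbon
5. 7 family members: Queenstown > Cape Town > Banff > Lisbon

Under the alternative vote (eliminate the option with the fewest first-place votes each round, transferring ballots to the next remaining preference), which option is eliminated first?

Round 1: Lisbon 1, Banff 10, Cape Town 2, Queenstown 7. Eliminate Lisbon.

Lisbon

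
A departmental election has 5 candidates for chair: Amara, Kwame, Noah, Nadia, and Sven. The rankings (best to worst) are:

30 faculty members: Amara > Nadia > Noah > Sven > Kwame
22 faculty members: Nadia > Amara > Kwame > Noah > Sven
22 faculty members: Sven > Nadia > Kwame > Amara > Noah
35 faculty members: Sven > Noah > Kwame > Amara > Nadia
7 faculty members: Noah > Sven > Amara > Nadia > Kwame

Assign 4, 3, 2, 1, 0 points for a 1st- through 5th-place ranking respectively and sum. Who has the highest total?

Amara: 30·4 + 22·3 + 22·1 + 35·1 + 7·2 = 257
Kwame: 30·0 + 22·2 + 22·2 + 35·2 + 7·0 = 158
Noah: 30·2 + 22·1 + 22·0 + 35·3 + 7·4 = 215
Nadia: 30·3 + 22·4 + 22·3 + 35·0 + 7·1 = 251
Sven: 30·1 + 22·0 + 22·4 + 35·4 + 7·3 = 279
Sven has the highest Borda score (279).

Sven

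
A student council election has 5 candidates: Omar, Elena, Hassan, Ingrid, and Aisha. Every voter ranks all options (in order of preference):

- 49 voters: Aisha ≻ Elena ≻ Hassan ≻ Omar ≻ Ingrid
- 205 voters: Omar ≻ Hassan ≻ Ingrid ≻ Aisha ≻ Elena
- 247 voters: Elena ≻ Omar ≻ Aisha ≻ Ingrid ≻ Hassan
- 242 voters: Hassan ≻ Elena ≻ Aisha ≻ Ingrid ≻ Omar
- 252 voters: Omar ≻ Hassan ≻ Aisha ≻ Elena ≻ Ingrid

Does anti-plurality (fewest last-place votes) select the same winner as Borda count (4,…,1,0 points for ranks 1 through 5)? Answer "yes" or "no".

no

Anti-plurality — last-place votes: Omar 242, Elena 205, Hassan 247, Ingrid 301, Aisha 0. Winner: Aisha.
Borda — scores: Omar 2618, Elena 2113, Hassan 2437, Ingrid 899, Aisha 1883. Winner: Omar.
The two methods disagree.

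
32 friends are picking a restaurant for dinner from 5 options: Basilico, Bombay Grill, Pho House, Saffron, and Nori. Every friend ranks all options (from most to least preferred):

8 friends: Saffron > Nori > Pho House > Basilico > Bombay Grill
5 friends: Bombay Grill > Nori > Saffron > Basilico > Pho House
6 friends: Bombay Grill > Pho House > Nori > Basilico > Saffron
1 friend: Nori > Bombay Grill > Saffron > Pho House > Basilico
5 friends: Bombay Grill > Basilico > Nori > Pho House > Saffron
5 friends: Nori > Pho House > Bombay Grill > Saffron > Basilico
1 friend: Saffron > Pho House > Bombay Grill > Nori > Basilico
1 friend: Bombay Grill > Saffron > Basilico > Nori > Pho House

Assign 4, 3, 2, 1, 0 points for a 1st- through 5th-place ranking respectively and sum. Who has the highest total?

Basilico: 8·1 + 5·1 + 6·1 + 1·0 + 5·3 + 5·0 + 1·0 + 1·2 = 36
Bombay Grill: 8·0 + 5·4 + 6·4 + 1·3 + 5·4 + 5·2 + 1·2 + 1·4 = 83
Pho House: 8·2 + 5·0 + 6·3 + 1·1 + 5·1 + 5·3 + 1·3 + 1·0 = 58
Saffron: 8·4 + 5·2 + 6·0 + 1·2 + 5·0 + 5·1 + 1·4 + 1·3 = 56
Nori: 8·3 + 5·3 + 6·2 + 1·4 + 5·2 + 5·4 + 1·1 + 1·1 = 87
Nori has the highest Borda score (87).

Nori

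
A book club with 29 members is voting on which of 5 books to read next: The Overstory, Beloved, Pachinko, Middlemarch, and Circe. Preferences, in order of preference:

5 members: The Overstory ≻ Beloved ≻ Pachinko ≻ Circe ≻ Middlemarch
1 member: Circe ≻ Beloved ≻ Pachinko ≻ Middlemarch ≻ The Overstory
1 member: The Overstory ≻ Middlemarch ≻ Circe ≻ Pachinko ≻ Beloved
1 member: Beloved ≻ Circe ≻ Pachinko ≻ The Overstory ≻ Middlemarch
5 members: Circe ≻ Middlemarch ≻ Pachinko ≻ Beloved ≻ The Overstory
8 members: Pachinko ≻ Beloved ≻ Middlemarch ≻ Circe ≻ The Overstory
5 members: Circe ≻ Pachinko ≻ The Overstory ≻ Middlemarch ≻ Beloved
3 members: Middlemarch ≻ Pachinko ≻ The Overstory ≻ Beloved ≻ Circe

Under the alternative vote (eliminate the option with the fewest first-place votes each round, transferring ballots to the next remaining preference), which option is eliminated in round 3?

The Overstory

Round 1: The Overstory 6, Beloved 1, Pachinko 8, Middlemarch 3, Circe 11. Eliminate Beloved.
Round 2: The Overstory 6, Pachinko 8, Middlemarch 3, Circe 12. Eliminate Middlemarch.
Round 3: The Overstory 6, Pachinko 11, Circe 12. Eliminate The Overstory.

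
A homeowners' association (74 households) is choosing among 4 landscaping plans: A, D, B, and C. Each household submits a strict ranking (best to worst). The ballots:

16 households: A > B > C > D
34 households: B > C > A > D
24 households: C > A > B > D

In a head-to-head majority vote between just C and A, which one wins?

Voters preferring C to A: 58; preferring A to C: 16.
C wins the head-to-head.

C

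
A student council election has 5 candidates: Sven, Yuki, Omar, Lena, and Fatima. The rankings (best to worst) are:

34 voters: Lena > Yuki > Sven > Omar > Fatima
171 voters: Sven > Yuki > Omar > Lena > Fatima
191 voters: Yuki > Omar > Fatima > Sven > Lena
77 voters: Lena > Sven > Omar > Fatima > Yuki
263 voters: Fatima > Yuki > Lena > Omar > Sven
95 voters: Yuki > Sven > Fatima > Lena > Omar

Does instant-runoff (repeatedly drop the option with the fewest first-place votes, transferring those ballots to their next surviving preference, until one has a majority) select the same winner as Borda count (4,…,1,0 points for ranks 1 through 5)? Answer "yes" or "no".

yes

Instant-runoff — R1 Sven 171, Yuki 286, Omar 0, Lena 111, Fatima 263 (Omar out); R2 Sven 171, Yuki 286, Lena 111, Fatima 263 (Lena out); R3 Sven 248, Yuki 320, Fatima 263 (Sven out); R4 Yuki 491, Fatima 340 (Yuki winner). Winner: Yuki.
Borda — scores: Sven 1459, Yuki 2548, Omar 1366, Lena 1236, Fatima 1701. Winner: Yuki.
The two methods agree.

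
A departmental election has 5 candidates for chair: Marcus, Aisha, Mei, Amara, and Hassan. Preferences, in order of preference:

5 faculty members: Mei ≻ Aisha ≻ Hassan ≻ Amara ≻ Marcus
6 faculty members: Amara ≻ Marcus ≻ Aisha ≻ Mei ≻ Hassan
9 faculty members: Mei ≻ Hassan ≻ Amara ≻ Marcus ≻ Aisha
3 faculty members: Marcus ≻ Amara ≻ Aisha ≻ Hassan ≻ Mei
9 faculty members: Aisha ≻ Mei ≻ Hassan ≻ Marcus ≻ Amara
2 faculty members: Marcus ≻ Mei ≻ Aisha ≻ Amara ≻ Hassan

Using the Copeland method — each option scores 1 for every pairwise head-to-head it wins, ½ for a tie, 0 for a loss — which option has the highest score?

Mei

Marcus: beats Aisha; loses to Mei, Amara, and Hassan → score 1.
Aisha: beats Mei and Hassan; loses to Marcus and Amara → score 2.
Mei: beats Marcus, Amara, and Hassan; loses to Aisha → score 3.
Amara: beats Marcus and Aisha; loses to Mei and Hassan → score 2.
Hassan: beats Marcus and Amara; loses to Aisha and Mei → score 2.
Mei has the best pairwise record.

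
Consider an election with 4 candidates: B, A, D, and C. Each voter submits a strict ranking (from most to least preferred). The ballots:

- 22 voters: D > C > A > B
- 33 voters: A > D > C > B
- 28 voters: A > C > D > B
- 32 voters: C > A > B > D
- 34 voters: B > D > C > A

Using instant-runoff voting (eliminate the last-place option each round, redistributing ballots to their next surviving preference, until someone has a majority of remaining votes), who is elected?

Round 1: B 34, A 61, D 22, C 32. Eliminate D.
Round 2: B 34, A 61, C 54. Eliminate B.
Round 3: A 61, C 88. C has a majority.

C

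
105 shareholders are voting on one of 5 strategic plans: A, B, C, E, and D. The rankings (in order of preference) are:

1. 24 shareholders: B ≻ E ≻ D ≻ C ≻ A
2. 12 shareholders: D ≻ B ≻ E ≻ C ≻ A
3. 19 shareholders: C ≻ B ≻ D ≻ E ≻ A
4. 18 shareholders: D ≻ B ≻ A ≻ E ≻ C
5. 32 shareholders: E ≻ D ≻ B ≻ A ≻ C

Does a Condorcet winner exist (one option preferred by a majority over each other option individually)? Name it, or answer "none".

none

Checking pairwise contests:
B beats A 105–0.
D beats B 62–43.
B beats C 86–19.
B beats E 73–32.
E beats D 56–49.
Every option loses at least one head-to-head, so there is no Condorcet winner.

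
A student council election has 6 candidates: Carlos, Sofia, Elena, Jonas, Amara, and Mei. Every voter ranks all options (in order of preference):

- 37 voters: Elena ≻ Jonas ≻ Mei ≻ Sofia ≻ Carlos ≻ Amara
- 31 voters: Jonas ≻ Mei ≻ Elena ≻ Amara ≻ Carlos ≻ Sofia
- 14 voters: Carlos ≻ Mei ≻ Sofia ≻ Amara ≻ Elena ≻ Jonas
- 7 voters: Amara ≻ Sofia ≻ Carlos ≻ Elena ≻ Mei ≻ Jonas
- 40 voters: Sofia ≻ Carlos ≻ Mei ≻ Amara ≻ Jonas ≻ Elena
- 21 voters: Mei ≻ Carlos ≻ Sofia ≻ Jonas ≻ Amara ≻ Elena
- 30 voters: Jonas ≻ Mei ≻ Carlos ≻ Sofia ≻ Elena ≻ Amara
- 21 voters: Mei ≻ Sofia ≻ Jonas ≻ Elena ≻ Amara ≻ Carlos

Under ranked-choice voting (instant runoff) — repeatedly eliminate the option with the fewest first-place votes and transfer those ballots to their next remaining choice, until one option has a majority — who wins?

Mei

Round 1: Carlos 14, Sofia 40, Elena 37, Jonas 61, Amara 7, Mei 42. Eliminate Amara.
Round 2: Carlos 14, Sofia 47, Elena 37, Jonas 61, Mei 42. Eliminate Carlos.
Round 3: Sofia 47, Elena 37, Jonas 61, Mei 56. Eliminate Elena.
Round 4: Sofia 47, Jonas 98, Mei 56. Eliminate Sofia.
Round 5: Jonas 98, Mei 103. Mei has a majority.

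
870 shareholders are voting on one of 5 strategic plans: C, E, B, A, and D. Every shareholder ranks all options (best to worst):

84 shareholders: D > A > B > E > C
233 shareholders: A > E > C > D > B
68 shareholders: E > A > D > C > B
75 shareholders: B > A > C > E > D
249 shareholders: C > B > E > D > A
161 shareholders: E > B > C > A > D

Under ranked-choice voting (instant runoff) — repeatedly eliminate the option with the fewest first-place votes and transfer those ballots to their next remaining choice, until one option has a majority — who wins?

A

Round 1: C 249, E 229, B 75, A 233, D 84. Eliminate B.
Round 2: C 249, E 229, A 308, D 84. Eliminate D.
Round 3: C 249, E 229, A 392. Eliminate E.
Round 4: C 410, A 460. A has a majority.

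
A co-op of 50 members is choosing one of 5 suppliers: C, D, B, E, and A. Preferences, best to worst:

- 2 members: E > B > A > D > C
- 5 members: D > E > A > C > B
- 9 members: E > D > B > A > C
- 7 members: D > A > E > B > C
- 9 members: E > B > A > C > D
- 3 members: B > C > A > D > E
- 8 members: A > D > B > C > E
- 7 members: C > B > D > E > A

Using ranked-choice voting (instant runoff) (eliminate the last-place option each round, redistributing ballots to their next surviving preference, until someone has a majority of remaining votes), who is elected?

D

Round 1: C 7, D 12, B 3, E 20, A 8. Eliminate B.
Round 2: C 10, D 12, E 20, A 8. Eliminate A.
Round 3: C 10, D 20, E 20. Eliminate C.
Round 4: D 30, E 20. D has a majority.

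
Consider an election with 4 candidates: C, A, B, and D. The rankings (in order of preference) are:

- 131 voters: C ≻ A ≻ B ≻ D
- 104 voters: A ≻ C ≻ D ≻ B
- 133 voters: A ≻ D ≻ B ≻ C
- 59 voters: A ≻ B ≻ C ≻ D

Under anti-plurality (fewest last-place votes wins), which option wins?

A

Last-place votes: C 133, A 0, B 104, D 190.
A is ranked last by the fewest voters, so A wins.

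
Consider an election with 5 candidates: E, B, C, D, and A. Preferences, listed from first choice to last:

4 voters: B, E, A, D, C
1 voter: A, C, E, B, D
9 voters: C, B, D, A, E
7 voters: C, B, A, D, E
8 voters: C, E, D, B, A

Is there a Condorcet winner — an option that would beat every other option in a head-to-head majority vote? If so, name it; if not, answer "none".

C vs E: 25–4 for C.
C vs B: 25–4 for C.
C vs D: 25–4 for C.
C vs A: 24–5 for C.
C beats every other option head-to-head.

C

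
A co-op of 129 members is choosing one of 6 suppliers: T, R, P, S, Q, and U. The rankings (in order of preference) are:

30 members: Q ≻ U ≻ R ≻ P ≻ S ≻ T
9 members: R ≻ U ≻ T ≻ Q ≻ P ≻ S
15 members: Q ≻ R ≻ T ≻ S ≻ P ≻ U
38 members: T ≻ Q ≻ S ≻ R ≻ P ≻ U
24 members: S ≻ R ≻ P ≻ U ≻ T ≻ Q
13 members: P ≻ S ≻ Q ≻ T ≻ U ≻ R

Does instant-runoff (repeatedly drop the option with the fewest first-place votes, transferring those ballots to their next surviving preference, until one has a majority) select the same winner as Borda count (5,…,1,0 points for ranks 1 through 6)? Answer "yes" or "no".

Instant-runoff — R1 T 38, R 9, P 13, S 24, Q 45, U 0 (U out); R2 T 38, R 9, P 13, S 24, Q 45 (R out); R3 T 47, P 13, S 24, Q 45 (P out); R4 T 47, S 37, Q 45 (S out); R5 T 71, Q 58 (T winner). Winner: T.
Borda — scores: T 312, R 367, P 259, S 346, Q 434, U 217. Winner: Q.
The two methods disagree.

no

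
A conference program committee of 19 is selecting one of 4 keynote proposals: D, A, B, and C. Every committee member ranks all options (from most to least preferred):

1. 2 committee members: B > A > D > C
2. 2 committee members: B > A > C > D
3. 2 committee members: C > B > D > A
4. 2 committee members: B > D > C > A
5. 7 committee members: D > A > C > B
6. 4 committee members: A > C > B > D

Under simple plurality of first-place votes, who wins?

First-place votes: D 7, A 4, B 6, C 2.
D has the most first-place votes.

D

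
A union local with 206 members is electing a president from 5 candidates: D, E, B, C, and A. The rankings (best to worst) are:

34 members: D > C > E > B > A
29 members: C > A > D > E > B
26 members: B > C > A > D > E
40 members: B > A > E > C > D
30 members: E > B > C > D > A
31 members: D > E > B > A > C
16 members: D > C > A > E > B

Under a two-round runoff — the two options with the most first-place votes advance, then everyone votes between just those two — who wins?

D

Round 1 first-place votes: D 81, E 30, B 66, C 29, A 0.
D and B advance.
Runoff: D is preferred to B by 110 voters; B by 96.
D wins the runoff.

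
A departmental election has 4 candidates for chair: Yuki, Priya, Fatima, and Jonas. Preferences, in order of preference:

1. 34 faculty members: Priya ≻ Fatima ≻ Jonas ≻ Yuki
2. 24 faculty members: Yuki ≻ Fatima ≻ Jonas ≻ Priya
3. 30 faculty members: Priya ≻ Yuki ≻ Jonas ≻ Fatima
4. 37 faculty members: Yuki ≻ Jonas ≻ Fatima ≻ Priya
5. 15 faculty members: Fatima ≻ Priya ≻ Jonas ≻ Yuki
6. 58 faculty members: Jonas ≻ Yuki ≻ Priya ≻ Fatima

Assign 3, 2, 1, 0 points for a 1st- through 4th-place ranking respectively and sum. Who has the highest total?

Yuki

Yuki: 34·0 + 24·3 + 30·2 + 37·3 + 15·0 + 58·2 = 359
Priya: 34·3 + 24·0 + 30·3 + 37·0 + 15·2 + 58·1 = 280
Fatima: 34·2 + 24·2 + 30·0 + 37·1 + 15·3 + 58·0 = 198
Jonas: 34·1 + 24·1 + 30·1 + 37·2 + 15·1 + 58·3 = 351
Yuki has the highest Borda score (359).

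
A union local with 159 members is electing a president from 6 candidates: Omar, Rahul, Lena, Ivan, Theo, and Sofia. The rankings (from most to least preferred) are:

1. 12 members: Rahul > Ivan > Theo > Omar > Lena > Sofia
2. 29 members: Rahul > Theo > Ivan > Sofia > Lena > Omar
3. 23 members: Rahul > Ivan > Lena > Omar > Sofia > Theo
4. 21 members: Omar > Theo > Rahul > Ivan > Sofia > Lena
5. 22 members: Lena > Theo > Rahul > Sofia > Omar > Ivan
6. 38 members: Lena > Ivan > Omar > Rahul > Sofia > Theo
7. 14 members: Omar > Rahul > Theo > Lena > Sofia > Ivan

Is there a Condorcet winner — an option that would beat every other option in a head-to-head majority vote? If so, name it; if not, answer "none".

Rahul

Rahul vs Omar: 86–73 for Rahul.
Rahul vs Lena: 99–60 for Rahul.
Rahul vs Ivan: 121–38 for Rahul.
Rahul vs Theo: 116–43 for Rahul.
Rahul vs Sofia: 159–0 for Rahul.
Rahul beats every other option head-to-head.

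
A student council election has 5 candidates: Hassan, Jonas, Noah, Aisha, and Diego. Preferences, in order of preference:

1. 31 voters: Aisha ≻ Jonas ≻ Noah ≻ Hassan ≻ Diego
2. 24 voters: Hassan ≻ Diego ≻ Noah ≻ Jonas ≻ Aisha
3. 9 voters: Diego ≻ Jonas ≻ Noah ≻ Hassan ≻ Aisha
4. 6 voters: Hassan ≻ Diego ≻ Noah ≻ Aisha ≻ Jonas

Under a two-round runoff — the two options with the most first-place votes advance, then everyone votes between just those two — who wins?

Hassan

Round 1 first-place votes: Hassan 30, Jonas 0, Noah 0, Aisha 31, Diego 9.
Aisha and Hassan advance.
Runoff: Aisha is preferred to Hassan by 31 voters; Hassan by 39.
Hassan wins the runoff.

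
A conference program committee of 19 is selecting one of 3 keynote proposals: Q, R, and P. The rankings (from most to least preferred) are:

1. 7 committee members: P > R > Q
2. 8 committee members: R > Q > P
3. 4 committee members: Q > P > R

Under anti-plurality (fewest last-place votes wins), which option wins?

R

Last-place votes: Q 7, R 4, P 8.
R is ranked last by the fewest voters, so R wins.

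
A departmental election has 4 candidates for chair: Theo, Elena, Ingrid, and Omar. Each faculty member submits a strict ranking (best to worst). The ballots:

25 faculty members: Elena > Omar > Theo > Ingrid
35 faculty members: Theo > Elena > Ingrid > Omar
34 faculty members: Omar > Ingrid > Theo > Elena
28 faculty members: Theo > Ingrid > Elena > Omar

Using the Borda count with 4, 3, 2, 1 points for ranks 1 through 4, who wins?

Theo

Theo: 25·2 + 35·4 + 34·2 + 28·4 = 370
Elena: 25·4 + 35·3 + 34·1 + 28·2 = 295
Ingrid: 25·1 + 35·2 + 34·3 + 28·3 = 281
Omar: 25·3 + 35·1 + 34·4 + 28·1 = 274
Theo has the highest Borda score (370).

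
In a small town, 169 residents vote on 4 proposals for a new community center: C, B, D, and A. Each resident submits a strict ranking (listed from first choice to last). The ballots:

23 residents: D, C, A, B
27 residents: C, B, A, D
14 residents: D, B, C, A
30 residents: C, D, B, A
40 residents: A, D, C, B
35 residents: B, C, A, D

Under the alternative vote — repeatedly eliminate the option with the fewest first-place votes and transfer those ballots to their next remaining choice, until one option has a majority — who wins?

C

Round 1: C 57, B 35, D 37, A 40. Eliminate B.
Round 2: C 92, D 37, A 40. C has a majority.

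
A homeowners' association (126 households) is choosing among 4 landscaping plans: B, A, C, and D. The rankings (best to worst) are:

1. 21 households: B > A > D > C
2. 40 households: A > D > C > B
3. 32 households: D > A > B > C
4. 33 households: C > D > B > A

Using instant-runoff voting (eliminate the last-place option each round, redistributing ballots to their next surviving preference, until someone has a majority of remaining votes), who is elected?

Round 1: B 21, A 40, C 33, D 32. Eliminate B.
Round 2: A 61, C 33, D 32. Eliminate D.
Round 3: A 93, C 33. A has a majority.

A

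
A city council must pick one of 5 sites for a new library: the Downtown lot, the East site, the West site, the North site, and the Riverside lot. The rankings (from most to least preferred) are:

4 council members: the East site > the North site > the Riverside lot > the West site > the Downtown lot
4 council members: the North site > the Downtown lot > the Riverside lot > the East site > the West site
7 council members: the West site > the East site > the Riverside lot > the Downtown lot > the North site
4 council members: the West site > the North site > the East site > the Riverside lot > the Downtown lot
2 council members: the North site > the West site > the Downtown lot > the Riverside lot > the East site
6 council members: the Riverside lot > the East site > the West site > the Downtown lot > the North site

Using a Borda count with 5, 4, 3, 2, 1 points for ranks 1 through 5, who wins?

the Downtown lot: 4·1 + 4·4 + 7·2 + 4·1 + 2·3 + 6·2 = 56
the East site: 4·5 + 4·2 + 7·4 + 4·3 + 2·1 + 6·4 = 94
the West site: 4·2 + 4·1 + 7·5 + 4·5 + 2·4 + 6·3 = 93
the North site: 4·4 + 4·5 + 7·1 + 4·4 + 2·5 + 6·1 = 75
the Riverside lot: 4·3 + 4·3 + 7·3 + 4·2 + 2·2 + 6·5 = 87
the East site has the highest Borda score (94).

the East site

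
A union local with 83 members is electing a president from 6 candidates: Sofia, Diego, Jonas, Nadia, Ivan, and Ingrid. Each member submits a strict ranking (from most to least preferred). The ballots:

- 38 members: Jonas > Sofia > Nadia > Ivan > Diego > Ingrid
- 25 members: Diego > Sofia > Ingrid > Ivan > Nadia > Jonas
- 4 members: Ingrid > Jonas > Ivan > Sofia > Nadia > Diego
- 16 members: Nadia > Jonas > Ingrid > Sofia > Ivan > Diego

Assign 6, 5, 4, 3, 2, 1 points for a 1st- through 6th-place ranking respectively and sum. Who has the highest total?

Sofia: 38·5 + 25·5 + 4·3 + 16·3 = 375
Diego: 38·2 + 25·6 + 4·1 + 16·1 = 246
Jonas: 38·6 + 25·1 + 4·5 + 16·5 = 353
Nadia: 38·4 + 25·2 + 4·2 + 16·6 = 306
Ivan: 38·3 + 25·3 + 4·4 + 16·2 = 237
Ingrid: 38·1 + 25·4 + 4·6 + 16·4 = 226
Sofia has the highest Borda score (375).

Sofia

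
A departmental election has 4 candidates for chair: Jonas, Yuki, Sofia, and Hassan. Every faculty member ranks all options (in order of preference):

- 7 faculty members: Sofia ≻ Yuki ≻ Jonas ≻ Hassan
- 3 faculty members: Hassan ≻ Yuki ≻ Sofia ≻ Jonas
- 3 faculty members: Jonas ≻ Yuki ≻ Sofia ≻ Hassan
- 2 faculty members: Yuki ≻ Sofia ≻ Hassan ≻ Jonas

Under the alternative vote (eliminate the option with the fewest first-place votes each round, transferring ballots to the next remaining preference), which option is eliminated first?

Yuki

Round 1: Jonas 3, Yuki 2, Sofia 7, Hassan 3. Eliminate Yuki.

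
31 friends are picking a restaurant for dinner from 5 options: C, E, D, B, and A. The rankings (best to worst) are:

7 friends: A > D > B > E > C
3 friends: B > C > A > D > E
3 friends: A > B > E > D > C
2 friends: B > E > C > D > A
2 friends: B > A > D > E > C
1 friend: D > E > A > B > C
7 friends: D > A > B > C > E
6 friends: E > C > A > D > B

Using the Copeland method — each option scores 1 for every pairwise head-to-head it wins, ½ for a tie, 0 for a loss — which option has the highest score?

C: loses to E, D, B, and A → score 0.
E: beats C; loses to D, B, and A → score 1.
D: beats C, E, and B; loses to A → score 3.
B: beats C and E; loses to D and A → score 2.
A: beats C, E, D, and B → score 4.
A has the best pairwise record.

A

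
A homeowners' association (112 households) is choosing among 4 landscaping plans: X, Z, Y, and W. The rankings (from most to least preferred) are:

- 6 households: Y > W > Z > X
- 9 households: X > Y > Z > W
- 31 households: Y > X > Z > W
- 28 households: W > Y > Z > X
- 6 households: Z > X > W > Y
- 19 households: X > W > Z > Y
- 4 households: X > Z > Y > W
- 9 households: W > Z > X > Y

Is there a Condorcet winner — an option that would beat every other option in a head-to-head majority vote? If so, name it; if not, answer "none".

Checking pairwise contests:
Y beats X 65–47.
X beats Z 63–49.
W beats Y 62–50.
X beats W 69–43.
Every option loses at least one head-to-head, so there is no Condorcet winner.

none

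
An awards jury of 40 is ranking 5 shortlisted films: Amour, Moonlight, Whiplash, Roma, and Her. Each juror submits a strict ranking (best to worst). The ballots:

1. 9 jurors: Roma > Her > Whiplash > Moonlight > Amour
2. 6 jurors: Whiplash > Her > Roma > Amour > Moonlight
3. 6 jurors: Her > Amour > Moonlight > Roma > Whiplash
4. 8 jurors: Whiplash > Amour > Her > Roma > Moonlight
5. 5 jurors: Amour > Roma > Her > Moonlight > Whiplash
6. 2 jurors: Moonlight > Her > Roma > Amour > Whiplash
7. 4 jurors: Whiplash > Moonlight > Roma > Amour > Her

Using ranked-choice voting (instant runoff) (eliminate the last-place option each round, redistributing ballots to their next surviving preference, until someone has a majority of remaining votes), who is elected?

Round 1: Amour 5, Moonlight 2, Whiplash 18, Roma 9, Her 6. Eliminate Moonlight.
Round 2: Amour 5, Whiplash 18, Roma 9, Her 8. Eliminate Amour.
Round 3: Whiplash 18, Roma 14, Her 8. Eliminate Her.
Round 4: Whiplash 18, Roma 22. Roma has a majority.

Roma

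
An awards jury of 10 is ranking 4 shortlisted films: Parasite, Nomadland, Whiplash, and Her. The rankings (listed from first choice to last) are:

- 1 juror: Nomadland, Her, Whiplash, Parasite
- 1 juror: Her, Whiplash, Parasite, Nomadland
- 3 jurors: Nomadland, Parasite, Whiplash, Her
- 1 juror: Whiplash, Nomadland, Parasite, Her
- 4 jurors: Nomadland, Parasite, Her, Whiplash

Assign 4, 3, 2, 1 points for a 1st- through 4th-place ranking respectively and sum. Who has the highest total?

Nomadland

Parasite: 1·1 + 1·2 + 3·3 + 1·2 + 4·3 = 26
Nomadland: 1·4 + 1·1 + 3·4 + 1·3 + 4·4 = 36
Whiplash: 1·2 + 1·3 + 3·2 + 1·4 + 4·1 = 19
Her: 1·3 + 1·4 + 3·1 + 1·1 + 4·2 = 19
Nomadland has the highest Borda score (36).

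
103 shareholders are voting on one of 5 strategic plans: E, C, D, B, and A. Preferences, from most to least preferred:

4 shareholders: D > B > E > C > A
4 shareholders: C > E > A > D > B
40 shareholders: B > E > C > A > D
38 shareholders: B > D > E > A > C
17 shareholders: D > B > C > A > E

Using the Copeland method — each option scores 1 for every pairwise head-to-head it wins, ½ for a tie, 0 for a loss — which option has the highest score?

E: beats C and A; loses to D and B → score 2.
C: beats A; loses to E, D, and B → score 1.
D: beats E, C, and A; loses to B → score 3.
B: beats E, C, D, and A → score 4.
A: loses to E, C, D, and B → score 0.
B has the best pairwise record.

B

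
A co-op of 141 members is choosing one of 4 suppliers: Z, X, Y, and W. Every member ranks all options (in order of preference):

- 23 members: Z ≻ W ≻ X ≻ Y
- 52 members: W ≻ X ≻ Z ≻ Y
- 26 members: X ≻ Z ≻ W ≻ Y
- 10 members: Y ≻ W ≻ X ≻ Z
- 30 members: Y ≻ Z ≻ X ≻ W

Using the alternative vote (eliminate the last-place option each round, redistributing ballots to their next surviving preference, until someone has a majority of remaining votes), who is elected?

Round 1: Z 23, X 26, Y 40, W 52. Eliminate Z.
Round 2: X 26, Y 40, W 75. W has a majority.

W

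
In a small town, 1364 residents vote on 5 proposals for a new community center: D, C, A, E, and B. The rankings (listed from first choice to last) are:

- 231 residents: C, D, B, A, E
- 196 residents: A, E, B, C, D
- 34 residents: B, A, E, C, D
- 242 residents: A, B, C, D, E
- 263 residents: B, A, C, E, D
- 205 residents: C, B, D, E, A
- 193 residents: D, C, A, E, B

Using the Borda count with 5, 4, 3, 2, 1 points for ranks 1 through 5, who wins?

D: 231·4 + 196·1 + 34·1 + 242·2 + 263·1 + 205·3 + 193·5 = 3481
C: 231·5 + 196·2 + 34·2 + 242·3 + 263·3 + 205·5 + 193·4 = 4927
A: 231·2 + 196·5 + 34·4 + 242·5 + 263·4 + 205·1 + 193·3 = 4624
E: 231·1 + 196·4 + 34·3 + 242·1 + 263·2 + 205·2 + 193·2 = 2681
B: 231·3 + 196·3 + 34·5 + 242·4 + 263·5 + 205·4 + 193·1 = 4747
C has the highest Borda score (4927).

C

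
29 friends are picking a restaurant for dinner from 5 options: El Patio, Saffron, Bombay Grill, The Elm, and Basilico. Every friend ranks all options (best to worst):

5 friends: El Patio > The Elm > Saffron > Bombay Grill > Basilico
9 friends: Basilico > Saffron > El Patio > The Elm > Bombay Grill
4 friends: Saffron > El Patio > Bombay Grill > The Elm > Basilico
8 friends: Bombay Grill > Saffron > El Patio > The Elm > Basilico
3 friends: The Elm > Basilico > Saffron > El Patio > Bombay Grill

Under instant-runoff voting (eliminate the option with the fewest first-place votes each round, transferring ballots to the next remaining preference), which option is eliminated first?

Round 1: El Patio 5, Saffron 4, Bombay Grill 8, The Elm 3, Basilico 9. Eliminate The Elm.

The Elm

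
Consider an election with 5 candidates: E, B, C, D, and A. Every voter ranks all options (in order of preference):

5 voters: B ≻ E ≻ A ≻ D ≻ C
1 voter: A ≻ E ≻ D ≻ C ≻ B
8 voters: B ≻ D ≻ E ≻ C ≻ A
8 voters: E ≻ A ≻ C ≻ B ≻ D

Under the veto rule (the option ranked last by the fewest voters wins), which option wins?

E

Last-place votes: E 0, B 1, C 5, D 8, A 8.
E is ranked last by the fewest voters, so E wins.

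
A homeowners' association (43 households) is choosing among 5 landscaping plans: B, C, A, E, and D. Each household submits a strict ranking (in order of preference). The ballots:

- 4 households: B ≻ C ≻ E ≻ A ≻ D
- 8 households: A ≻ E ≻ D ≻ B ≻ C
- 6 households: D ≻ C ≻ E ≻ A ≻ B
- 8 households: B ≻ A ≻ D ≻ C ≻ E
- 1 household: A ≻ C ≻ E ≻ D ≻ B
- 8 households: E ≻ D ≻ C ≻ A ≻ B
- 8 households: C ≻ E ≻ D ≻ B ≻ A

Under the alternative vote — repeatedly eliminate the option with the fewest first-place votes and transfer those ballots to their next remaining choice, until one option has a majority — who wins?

Round 1: B 12, C 8, A 9, E 8, D 6. Eliminate D.
Round 2: B 12, C 14, A 9, E 8. Eliminate E.
Round 3: B 12, C 22, A 9. C has a majority.

C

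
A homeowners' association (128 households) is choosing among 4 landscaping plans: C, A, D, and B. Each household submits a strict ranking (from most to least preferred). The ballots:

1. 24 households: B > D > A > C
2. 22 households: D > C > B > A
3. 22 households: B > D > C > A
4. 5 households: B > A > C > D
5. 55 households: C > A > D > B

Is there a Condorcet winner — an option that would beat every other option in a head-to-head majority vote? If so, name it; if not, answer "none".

D

D vs C: 68–60 for D.
D vs A: 68–60 for D.
D vs B: 77–51 for D.
D beats every other option head-to-head.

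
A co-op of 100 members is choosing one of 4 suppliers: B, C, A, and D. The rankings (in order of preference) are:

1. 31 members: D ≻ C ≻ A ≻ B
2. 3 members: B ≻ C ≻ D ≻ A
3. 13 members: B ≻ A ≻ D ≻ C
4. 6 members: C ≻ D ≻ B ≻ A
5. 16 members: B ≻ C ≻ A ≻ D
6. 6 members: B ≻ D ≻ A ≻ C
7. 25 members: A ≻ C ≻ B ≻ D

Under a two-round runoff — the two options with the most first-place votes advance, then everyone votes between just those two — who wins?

B

Round 1 first-place votes: B 38, C 6, A 25, D 31.
B and D advance.
Runoff: B is preferred to D by 63 voters; D by 37.
B wins the runoff.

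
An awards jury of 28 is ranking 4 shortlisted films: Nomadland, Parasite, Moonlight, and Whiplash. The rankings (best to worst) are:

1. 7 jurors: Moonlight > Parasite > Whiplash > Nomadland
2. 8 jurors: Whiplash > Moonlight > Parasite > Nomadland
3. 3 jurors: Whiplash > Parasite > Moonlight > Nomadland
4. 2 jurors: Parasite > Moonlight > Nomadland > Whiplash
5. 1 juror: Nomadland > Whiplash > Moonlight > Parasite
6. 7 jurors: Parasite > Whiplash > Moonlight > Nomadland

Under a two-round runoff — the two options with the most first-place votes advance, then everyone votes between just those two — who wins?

Round 1 first-place votes: Nomadland 1, Parasite 9, Moonlight 7, Whiplash 11.
Whiplash and Parasite advance.
Runoff: Whiplash is preferred to Parasite by 12 voters; Parasite by 16.
Parasite wins the runoff.

Parasite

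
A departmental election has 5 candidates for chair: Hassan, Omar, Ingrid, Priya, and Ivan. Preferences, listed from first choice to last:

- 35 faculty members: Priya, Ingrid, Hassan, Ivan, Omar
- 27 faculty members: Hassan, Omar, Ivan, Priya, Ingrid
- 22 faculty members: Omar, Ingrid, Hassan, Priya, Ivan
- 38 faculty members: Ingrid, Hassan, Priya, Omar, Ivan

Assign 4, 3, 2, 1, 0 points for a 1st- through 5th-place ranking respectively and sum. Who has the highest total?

Hassan: 35·2 + 27·4 + 22·2 + 38·3 = 336
Omar: 35·0 + 27·3 + 22·4 + 38·1 = 207
Ingrid: 35·3 + 27·0 + 22·3 + 38·4 = 323
Priya: 35·4 + 27·1 + 22·1 + 38·2 = 265
Ivan: 35·1 + 27·2 + 22·0 + 38·0 = 89
Hassan has the highest Borda score (336).

Hassan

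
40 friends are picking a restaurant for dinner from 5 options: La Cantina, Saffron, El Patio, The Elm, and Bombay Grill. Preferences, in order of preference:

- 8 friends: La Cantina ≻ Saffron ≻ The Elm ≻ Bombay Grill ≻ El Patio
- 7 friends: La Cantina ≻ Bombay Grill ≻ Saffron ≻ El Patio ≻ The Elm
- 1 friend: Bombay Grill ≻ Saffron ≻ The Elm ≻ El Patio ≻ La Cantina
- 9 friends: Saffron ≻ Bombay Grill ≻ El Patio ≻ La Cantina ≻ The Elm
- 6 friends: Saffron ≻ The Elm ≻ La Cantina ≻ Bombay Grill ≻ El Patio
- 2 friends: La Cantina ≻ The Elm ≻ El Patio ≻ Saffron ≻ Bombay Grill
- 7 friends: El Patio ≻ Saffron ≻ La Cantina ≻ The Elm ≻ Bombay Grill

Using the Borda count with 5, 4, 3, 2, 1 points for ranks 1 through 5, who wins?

Saffron

La Cantina: 8·5 + 7·5 + 1·1 + 9·2 + 6·3 + 2·5 + 7·3 = 143
Saffron: 8·4 + 7·3 + 1·4 + 9·5 + 6·5 + 2·2 + 7·4 = 164
El Patio: 8·1 + 7·2 + 1·2 + 9·3 + 6·1 + 2·3 + 7·5 = 98
The Elm: 8·3 + 7·1 + 1·3 + 9·1 + 6·4 + 2·4 + 7·2 = 89
Bombay Grill: 8·2 + 7·4 + 1·5 + 9·4 + 6·2 + 2·1 + 7·1 = 106
Saffron has the highest Borda score (164).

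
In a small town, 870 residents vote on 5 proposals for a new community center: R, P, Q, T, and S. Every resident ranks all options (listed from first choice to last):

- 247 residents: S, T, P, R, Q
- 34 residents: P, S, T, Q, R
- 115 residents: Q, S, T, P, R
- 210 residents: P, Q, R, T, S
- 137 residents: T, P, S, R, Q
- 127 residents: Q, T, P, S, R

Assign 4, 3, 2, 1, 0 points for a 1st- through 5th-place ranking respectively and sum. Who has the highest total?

P

R: 247·1 + 34·0 + 115·0 + 210·2 + 137·1 + 127·0 = 804
P: 247·2 + 34·4 + 115·1 + 210·4 + 137·3 + 127·2 = 2250
Q: 247·0 + 34·1 + 115·4 + 210·3 + 137·0 + 127·4 = 1632
T: 247·3 + 34·2 + 115·2 + 210·1 + 137·4 + 127·3 = 2178
S: 247·4 + 34·3 + 115·3 + 210·0 + 137·2 + 127·1 = 1836
P has the highest Borda score (2250).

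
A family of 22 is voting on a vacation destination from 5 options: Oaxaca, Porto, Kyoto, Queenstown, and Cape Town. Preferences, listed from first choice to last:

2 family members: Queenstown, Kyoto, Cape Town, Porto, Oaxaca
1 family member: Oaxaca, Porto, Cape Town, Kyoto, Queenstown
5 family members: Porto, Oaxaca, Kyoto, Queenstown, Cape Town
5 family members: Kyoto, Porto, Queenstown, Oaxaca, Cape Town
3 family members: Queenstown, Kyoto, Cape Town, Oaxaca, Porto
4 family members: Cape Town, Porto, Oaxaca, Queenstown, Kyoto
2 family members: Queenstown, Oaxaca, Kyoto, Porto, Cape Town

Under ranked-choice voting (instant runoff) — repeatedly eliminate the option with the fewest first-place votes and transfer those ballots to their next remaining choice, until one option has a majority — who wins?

Round 1: Oaxaca 1, Porto 5, Kyoto 5, Queenstown 7, Cape Town 4. Eliminate Oaxaca.
Round 2: Porto 6, Kyoto 5, Queenstown 7, Cape Town 4. Eliminate Cape Town.
Round 3: Porto 10, Kyoto 5, Queenstown 7. Eliminate Kyoto.
Round 4: Porto 15, Queenstown 7. Porto has a majority.

Porto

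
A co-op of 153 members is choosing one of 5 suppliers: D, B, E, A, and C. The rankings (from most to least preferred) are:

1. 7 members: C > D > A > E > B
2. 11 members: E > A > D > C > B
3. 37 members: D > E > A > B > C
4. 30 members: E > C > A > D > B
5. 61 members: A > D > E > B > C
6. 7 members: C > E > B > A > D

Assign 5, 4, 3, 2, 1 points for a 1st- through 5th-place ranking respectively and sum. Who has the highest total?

D: 7·4 + 11·3 + 37·5 + 30·2 + 61·4 + 7·1 = 557
B: 7·1 + 11·1 + 37·2 + 30·1 + 61·2 + 7·3 = 265
E: 7·2 + 11·5 + 37·4 + 30·5 + 61·3 + 7·4 = 578
A: 7·3 + 11·4 + 37·3 + 30·3 + 61·5 + 7·2 = 585
C: 7·5 + 11·2 + 37·1 + 30·4 + 61·1 + 7·5 = 310
A has the highest Borda score (585).

A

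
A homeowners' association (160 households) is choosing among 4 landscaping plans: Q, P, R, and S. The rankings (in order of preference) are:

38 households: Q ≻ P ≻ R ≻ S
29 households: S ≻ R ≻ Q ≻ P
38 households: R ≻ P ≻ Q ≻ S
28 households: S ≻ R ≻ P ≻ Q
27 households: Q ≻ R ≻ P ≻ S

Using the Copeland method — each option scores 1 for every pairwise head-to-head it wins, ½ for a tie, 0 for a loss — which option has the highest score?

Q: beats P and S; loses to R → score 2.
P: beats S; loses to Q and R → score 1.
R: beats Q, P, and S → score 3.
S: loses to Q, P, and R → score 0.
R has the best pairwise record.

R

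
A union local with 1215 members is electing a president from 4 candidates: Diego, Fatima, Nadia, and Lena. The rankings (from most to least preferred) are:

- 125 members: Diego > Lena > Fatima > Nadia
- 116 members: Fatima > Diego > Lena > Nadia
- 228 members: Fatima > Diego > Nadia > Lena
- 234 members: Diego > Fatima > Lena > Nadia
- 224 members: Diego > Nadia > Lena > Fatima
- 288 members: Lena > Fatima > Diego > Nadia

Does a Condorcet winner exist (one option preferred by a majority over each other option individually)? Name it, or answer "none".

none

Checking pairwise contests:
Fatima beats Diego 632–583.
Lena beats Fatima 637–578.
Diego beats Nadia 1215–0.
Diego beats Lena 927–288.
Every option loses at least one head-to-head, so there is no Condorcet winner.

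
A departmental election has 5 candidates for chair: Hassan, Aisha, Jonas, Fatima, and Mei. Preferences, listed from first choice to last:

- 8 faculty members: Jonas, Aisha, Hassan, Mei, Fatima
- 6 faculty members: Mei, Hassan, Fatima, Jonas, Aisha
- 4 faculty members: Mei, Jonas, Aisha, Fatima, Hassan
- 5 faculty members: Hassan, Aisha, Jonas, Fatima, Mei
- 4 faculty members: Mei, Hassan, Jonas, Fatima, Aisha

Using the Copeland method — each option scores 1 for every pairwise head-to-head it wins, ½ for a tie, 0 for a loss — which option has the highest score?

Mei

Hassan: beats Aisha, Jonas, and Fatima; loses to Mei → score 3.
Aisha: beats Fatima; loses to Hassan, Jonas, and Mei → score 1.
Jonas: beats Aisha and Fatima; loses to Hassan and Mei → score 2.
Fatima: loses to Hassan, Aisha, Jonas, and Mei → score 0.
Mei: beats Hassan, Aisha, Jonas, and Fatima → score 4.
Mei has the best pairwise record.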